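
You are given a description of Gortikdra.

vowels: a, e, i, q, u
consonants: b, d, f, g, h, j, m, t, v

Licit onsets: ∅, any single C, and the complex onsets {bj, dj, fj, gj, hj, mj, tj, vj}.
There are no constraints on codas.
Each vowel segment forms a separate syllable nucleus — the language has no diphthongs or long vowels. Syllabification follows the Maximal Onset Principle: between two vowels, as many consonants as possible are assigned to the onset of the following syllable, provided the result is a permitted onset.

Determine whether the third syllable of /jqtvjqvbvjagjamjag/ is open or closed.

open

Vowels present: q, q, a, a, a; each is a nucleus, giving 5 syllables.
σ1/σ2 boundary: /tvj/ — longest licit onset from the right is /vj/, leaving /t/ as coda.
σ2/σ3 boundary: cluster /vbvj/ — the longest permitted-onset suffix is /vj/; onset = /vj/, preceding coda = /vb/.
σ3/σ4 boundary: /gj/ — entire cluster is a permitted onset → onset /gj/, coda ∅.
σ4/σ5 boundary: cluster /mj/ — /mj/ is itself a permitted onset, so the whole cluster goes right; preceding coda = ∅.
Result: jqt.vjqvb.vja.gja.mjag.
Syllable 3 is /vja/; it ends in its nucleus with no coda, so it is open.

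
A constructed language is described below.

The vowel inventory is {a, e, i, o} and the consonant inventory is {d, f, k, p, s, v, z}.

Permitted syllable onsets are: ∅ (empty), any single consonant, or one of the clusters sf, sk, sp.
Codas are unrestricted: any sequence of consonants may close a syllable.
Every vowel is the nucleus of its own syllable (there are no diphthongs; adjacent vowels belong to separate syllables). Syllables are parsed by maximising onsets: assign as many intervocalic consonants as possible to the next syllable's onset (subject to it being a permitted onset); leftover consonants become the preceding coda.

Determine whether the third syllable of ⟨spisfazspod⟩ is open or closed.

closed

Nuclei (vowels): i, a, o → 3 syllables.
V1 /i/ – V2 /a/: /sf/ is a licit onset in full, so it all attaches to the next syllable.
V2 /a/ – V3 /o/: /zsp/; trying suffixes from longest down, /sp/ is the first permitted one, so coda /z/ | onset /sp/.
Putting it together: spi.sfaz.spod.
Syllable 3 is /spod/ with coda /d/, so it is closed.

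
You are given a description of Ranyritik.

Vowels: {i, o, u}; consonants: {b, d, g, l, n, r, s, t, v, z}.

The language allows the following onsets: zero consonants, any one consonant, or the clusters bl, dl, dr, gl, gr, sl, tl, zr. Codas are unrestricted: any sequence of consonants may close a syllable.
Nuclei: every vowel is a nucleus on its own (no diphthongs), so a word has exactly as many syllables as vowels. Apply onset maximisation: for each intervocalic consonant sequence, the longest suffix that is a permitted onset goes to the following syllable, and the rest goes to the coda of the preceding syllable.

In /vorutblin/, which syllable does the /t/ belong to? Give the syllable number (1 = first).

2

Vowels present: o, u, i; each is a nucleus, giving 3 syllables.
σ1/σ2 boundary: /r/ is a single consonant, so it becomes the next onset.
σ2/σ3 boundary: /tbl/ splits as /t/ + /bl/ (/bl/ is the longest suffix that is a licit onset).
Result: vo.rut.blin.
The /t/ is in the coda of syllable 2 (/rut/).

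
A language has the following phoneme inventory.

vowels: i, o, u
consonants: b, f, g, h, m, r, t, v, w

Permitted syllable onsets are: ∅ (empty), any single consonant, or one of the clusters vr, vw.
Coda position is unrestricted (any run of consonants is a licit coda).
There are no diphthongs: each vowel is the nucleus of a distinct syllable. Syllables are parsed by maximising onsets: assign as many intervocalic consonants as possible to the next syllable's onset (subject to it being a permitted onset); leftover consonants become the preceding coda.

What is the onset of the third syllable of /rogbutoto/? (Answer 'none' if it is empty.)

t

The vowels are o, u, o, o — 4 nuclei, so 4 syllables.
/o…u/ gap (V1→V2): cluster /gb/ — the longest permitted-onset suffix is /b/; onset = /b/, preceding coda = /g/.
/u…o/ gap (V2→V3): just /t/ — single C goes to the following onset.
/o…o/ gap (V3→V4): /t/ → onset of the next syllable (single consonants are always licit onsets).
So the parse is rog.bu.to.to.
Syllable 3 is /to/: onset /t/, nucleus /o/, coda ∅.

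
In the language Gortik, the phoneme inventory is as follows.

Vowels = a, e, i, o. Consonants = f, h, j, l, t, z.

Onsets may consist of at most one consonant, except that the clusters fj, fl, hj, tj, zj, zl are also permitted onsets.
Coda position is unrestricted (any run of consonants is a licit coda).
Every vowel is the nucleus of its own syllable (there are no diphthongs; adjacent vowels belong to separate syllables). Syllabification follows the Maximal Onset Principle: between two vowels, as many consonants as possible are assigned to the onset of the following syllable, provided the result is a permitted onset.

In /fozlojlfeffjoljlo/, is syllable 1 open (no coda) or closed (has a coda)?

Nuclei (vowels): o, o, e, o, o → 5 syllables.
V1 /o/ – V2 /o/: /zl/ is a licit onset in full, so it all attaches to the next syllable.
V2 /o/ – V3 /e/: /jlf/; trying suffixes from longest down, /f/ is the first permitted one, so coda /jl/ | onset /f/.
V3 /e/ – V4 /o/: /ffj/ splits as /f/ + /fj/ (/fj/ is the longest suffix that is a licit onset).
V4 /o/ – V5 /o/: /ljl/ splits as /lj/ + /l/ (/l/ is the longest suffix that is a licit onset).
Syllabification: fo.zlojl.fef.fjolj.lo.
Syllable 1 is /fo/; it ends in its nucleus with no coda, so it is open.

open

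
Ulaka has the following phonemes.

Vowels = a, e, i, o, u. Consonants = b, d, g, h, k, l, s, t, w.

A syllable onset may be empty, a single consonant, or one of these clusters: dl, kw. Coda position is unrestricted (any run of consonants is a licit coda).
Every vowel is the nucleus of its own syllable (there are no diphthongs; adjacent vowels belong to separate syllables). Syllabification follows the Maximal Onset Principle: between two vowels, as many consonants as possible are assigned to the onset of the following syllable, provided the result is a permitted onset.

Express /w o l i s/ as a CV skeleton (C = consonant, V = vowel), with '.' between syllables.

CV.CVC

The vowels are o, i — 2 nuclei, so 2 syllables.
/o…i/ gap (V1→V2): /l/ → onset of the next syllable (single consonants are always licit onsets).
Result: wo.lis.
Mapping each syllable to C/V: /wo/ → CV, /lis/ → CVC.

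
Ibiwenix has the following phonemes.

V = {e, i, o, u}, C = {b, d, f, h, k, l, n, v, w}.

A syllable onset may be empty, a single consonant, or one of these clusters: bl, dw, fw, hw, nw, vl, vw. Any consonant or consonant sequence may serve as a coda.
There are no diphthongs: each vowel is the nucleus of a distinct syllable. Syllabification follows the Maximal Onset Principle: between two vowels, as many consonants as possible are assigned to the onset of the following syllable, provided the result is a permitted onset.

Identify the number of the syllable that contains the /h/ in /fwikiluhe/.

The vowels are i, i, u, e — 4 nuclei, so 4 syllables.
Between /i/ (V1) and /i/ (V2): /k/ → onset of the next syllable (single consonants are always licit onsets).
Between /i/ (V2) and /u/ (V3): just /l/ — single C goes to the following onset.
Between /u/ (V3) and /e/ (V4): /h/ is a single consonant, so it becomes the next onset.
Syllabification: fwi.ki.lu.he.
The /h/ is in the onset of syllable 4 (/he/).

4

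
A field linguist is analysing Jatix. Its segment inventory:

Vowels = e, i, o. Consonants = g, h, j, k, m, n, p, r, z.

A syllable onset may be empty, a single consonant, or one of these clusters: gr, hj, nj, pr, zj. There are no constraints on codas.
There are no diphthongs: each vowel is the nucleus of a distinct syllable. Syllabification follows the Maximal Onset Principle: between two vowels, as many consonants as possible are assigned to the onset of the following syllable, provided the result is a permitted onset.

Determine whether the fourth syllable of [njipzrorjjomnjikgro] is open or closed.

The vowels are i, o, o, i, o — 5 nuclei, so 5 syllables.
/i…o/ gap (V1→V2): /pzr/; trying suffixes from longest down, /r/ is the first permitted one, so coda /pz/ | onset /r/.
/o…o/ gap (V2→V3): /rjj/ — longest licit onset from the right is /j/, leaving /rj/ as coda.
/o…i/ gap (V3→V4): /mnj/ — longest licit onset from the right is /nj/, leaving /m/ as coda.
/i…o/ gap (V4→V5): /kgr/ — longest licit onset from the right is /gr/, leaving /k/ as coda.
Syllabification: njipz.rorj.jom.njik.gro.
Syllable 4 is /njik/ with coda /k/, so it is closed.

closed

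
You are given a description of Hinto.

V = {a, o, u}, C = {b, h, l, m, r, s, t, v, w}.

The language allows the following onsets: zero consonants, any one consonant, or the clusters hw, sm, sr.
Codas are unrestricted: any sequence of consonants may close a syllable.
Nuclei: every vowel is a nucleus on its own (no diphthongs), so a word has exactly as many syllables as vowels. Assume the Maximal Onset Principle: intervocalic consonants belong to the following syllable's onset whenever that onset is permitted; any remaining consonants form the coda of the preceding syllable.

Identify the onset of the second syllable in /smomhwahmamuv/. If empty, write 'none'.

hw

Vowels present: o, a, a, u; each is a nucleus, giving 4 syllables.
/o…a/ gap (V1→V2): /mhw/ — longest licit onset from the right is /hw/, leaving /m/ as coda.
/a…a/ gap (V2→V3): /hm/ splits as /h/ + /m/ (/m/ is the longest suffix that is a licit onset).
/a…u/ gap (V3→V4): just /m/ — single C goes to the following onset.
Syllabification: smom.hwah.ma.muv.
Syllable 2 is /hwah/: onset /hw/, nucleus /a/, coda /h/.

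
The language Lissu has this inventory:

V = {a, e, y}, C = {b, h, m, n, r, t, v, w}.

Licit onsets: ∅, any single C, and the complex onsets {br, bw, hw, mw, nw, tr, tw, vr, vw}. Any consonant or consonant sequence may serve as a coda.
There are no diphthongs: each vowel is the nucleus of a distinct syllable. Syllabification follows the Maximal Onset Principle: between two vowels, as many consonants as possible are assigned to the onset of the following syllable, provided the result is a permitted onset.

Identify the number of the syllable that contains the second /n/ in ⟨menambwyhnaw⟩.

Vowels present: e, a, y, a; each is a nucleus, giving 4 syllables.
Between /e/ (V1) and /a/ (V2): just /n/ — single C goes to the following onset.
Between /a/ (V2) and /y/ (V3): /mbw/ splits as /m/ + /bw/ (/bw/ is the longest suffix that is a licit onset).
Between /y/ (V3) and /a/ (V4): /hn/ splits as /h/ + /n/ (/n/ is the longest suffix that is a licit onset).
Result: me.nam.bwyh.naw.
The second /n/ is in the onset of syllable 4 (/naw/).

4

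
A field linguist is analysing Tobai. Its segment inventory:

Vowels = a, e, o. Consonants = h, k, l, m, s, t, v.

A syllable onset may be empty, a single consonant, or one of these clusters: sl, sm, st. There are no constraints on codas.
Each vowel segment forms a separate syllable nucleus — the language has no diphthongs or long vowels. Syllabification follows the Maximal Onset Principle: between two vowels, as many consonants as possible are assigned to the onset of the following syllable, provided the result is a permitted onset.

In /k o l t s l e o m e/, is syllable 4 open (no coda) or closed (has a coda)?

The vowels are o, e, o, e — 4 nuclei, so 4 syllables.
Between /o/ (V1) and /e/ (V2): /ltsl/ — longest licit onset from the right is /sl/, leaving /lt/ as coda.
Between /e/ (V2) and /o/ (V3): no consonants, so the boundary falls immediately after /e/.
Between /o/ (V3) and /e/ (V4): /m/ → onset of the next syllable (single consonants are always licit onsets).
Syllabification: kolt.sle.o.me.
Syllable 4 is /me/; it ends in its nucleus with no coda, so it is open.

open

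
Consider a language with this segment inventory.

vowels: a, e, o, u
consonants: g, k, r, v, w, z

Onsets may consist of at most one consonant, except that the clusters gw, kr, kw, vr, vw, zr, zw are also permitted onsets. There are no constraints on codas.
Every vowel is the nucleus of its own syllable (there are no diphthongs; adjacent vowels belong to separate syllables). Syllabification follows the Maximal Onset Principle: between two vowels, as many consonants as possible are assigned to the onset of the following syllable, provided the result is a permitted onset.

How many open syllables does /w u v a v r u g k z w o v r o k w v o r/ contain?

3

Vowels present: u, a, u, o, o, o; each is a nucleus, giving 6 syllables.
Between /u/ (V1) and /a/ (V2): /v/ is a single consonant, so it becomes the next onset.
Between /a/ (V2) and /u/ (V3): cluster /vr/ — /vr/ is itself a permitted onset, so the whole cluster goes right; preceding coda = ∅.
Between /u/ (V3) and /o/ (V4): /gkzw/; trying suffixes from longest down, /zw/ is the first permitted one, so coda /gk/ | onset /zw/.
Between /o/ (V4) and /o/ (V5): /vr/ — entire cluster is a permitted onset → onset /vr/, coda ∅.
Between /o/ (V5) and /o/ (V6): /kwv/ splits as /kw/ + /v/ (/v/ is the longest suffix that is a licit onset).
So the parse is wu.va.vrugk.zwo.vrokw.vor.
Classifying each syllable: /wu/ (open), /va/ (open), /vrugk/ (closed), /zwo/ (open), /vrokw/ (closed), /vor/ (closed).
Open syllables: 3.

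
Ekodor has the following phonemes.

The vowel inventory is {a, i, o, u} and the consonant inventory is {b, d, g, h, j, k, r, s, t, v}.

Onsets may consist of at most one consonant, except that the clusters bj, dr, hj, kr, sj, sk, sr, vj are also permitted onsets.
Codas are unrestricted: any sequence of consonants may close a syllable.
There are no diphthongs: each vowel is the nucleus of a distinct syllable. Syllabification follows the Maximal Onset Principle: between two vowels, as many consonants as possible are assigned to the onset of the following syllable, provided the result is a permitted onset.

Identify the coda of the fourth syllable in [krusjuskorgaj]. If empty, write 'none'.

j

The vowels are u, u, o, a — 4 nuclei, so 4 syllables.
Between /u/ (V1) and /u/ (V2): /sj/ is a licit onset in full, so it all attaches to the next syllable.
Between /u/ (V2) and /o/ (V3): /sk/ — entire cluster is a permitted onset → onset /sk/, coda ∅.
Between /o/ (V3) and /a/ (V4): cluster /rg/ — the longest permitted-onset suffix is /g/; onset = /g/, preceding coda = /r/.
Result: kru.sju.skor.gaj.
Syllable 4 is /gaj/: onset /g/, nucleus /a/, coda /j/.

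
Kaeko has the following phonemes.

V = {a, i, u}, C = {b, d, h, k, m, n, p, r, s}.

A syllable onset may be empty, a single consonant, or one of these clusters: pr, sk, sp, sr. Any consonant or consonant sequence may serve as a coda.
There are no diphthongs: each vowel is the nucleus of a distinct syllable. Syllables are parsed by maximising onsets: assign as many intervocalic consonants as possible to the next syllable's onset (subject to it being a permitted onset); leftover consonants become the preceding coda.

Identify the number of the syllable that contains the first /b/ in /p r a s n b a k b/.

Nuclei (vowels): a, a → 2 syllables.
V1 /a/ – V2 /a/: /snb/ — longest licit onset from the right is /b/, leaving /sn/ as coda.
Putting it together: prasn.bakb.
The first /b/ is in the onset of syllable 2 (/bakb/).

2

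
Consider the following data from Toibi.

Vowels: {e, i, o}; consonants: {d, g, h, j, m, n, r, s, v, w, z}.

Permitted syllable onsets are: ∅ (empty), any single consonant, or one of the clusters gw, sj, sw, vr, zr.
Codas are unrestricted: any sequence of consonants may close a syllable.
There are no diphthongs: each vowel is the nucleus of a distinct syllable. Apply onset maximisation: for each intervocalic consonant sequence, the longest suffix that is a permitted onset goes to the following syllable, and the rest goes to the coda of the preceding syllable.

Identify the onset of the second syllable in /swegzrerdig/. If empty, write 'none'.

Vowels present: e, e, i; each is a nucleus, giving 3 syllables.
Between /e/ (V1) and /e/ (V2): /gzr/ splits as /g/ + /zr/ (/zr/ is the longest suffix that is a licit onset).
Between /e/ (V2) and /i/ (V3): /rd/ — longest licit onset from the right is /d/, leaving /r/ as coda.
Putting it together: sweg.zrer.dig.
Syllable 2 is /zrer/: onset /zr/, nucleus /e/, coda /r/.

zr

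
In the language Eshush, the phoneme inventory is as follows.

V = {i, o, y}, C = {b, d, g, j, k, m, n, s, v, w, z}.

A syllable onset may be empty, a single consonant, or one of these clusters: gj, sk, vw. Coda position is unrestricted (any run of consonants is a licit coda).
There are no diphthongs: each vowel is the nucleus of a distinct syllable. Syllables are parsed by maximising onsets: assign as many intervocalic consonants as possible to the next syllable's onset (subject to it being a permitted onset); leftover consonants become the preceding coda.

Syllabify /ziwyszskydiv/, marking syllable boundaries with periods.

zi.wysz.sky.div

The vowels are i, y, y, i — 4 nuclei, so 4 syllables.
σ1/σ2 boundary: just /w/ — single C goes to the following onset.
σ2/σ3 boundary: cluster /szsk/ — the longest permitted-onset suffix is /sk/; onset = /sk/, preceding coda = /sz/.
σ3/σ4 boundary: /d/ is a single consonant, so it becomes the next onset.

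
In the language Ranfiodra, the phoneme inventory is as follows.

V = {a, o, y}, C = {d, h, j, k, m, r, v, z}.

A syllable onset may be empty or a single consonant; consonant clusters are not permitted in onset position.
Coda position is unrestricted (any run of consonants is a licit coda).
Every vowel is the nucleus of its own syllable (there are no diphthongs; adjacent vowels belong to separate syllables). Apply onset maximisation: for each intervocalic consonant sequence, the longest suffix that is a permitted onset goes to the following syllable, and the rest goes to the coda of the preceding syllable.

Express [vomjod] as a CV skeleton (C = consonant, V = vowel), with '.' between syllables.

The vowels are o, o — 2 nuclei, so 2 syllables.
Between /o/ (V1) and /o/ (V2): /mj/ — longest licit onset from the right is /j/, leaving /m/ as coda.
Result: vom.jod.
Mapping each syllable to C/V: /vom/ → CVC, /jod/ → CVC.

CVC.CVC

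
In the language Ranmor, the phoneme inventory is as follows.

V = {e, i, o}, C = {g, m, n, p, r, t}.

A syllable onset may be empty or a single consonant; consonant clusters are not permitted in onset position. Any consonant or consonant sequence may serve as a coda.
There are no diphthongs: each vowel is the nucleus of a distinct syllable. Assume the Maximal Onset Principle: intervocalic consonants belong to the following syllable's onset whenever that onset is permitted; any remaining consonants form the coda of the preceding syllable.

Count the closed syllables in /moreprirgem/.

3

The vowels are o, e, i, e — 4 nuclei, so 4 syllables.
V1 /o/ – V2 /e/: /r/ → onset of the next syllable (single consonants are always licit onsets).
V2 /e/ – V3 /i/: cluster /pr/ — the longest permitted-onset suffix is /r/; onset = /r/, preceding coda = /p/.
V3 /i/ – V4 /e/: /rg/; trying suffixes from longest down, /g/ is the first permitted one, so coda /r/ | onset /g/.
Syllabification: mo.rep.rir.gem.
Classifying each syllable: /mo/ (open), /rep/ (closed), /rir/ (closed), /gem/ (closed).
Closed syllables: 3.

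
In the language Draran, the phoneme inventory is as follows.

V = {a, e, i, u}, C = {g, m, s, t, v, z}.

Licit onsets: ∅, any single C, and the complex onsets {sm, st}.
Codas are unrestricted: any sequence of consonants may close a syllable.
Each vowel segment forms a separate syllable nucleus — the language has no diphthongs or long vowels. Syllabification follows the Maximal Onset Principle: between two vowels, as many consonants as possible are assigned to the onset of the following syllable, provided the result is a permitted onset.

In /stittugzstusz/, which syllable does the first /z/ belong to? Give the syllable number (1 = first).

Nuclei (vowels): i, u, u → 3 syllables.
V1 /i/ – V2 /u/: /tt/ splits as /t/ + /t/ (/t/ is the longest suffix that is a licit onset).
V2 /u/ – V3 /u/: /gzst/; trying suffixes from longest down, /st/ is the first permitted one, so coda /gz/ | onset /st/.
Syllabification: stit.tugz.stusz.
The first /z/ is in the coda of syllable 2 (/tugz/).

2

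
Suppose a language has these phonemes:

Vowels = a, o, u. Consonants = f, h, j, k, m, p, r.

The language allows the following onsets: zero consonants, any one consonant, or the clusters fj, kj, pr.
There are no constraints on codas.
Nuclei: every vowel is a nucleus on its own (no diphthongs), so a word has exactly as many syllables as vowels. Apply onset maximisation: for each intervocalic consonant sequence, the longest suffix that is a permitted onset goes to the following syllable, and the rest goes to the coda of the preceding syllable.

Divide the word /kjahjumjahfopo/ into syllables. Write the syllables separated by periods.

Vowels present: a, u, a, o, o; each is a nucleus, giving 5 syllables.
V1 /a/ – V2 /u/: cluster /hj/ — the longest permitted-onset suffix is /j/; onset = /j/, preceding coda = /h/.
V2 /u/ – V3 /a/: /mj/ splits as /m/ + /j/ (/j/ is the longest suffix that is a licit onset).
V3 /a/ – V4 /o/: /hf/; trying suffixes from longest down, /f/ is the first permitted one, so coda /h/ | onset /f/.
V4 /o/ – V5 /o/: /p/ → onset of the next syllable (single consonants are always licit onsets).

kjah.jum.jah.fo.po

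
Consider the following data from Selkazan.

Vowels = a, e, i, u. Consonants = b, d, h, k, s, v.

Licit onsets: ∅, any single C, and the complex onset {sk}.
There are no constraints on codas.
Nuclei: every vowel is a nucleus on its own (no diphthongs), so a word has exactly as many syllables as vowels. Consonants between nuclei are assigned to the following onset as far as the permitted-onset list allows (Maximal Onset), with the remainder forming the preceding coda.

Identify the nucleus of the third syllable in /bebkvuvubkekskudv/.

u

The vowels are e, u, u, e, u — 5 nuclei, so 5 syllables.
The third nucleus (vowel 3 from the left) is /u/.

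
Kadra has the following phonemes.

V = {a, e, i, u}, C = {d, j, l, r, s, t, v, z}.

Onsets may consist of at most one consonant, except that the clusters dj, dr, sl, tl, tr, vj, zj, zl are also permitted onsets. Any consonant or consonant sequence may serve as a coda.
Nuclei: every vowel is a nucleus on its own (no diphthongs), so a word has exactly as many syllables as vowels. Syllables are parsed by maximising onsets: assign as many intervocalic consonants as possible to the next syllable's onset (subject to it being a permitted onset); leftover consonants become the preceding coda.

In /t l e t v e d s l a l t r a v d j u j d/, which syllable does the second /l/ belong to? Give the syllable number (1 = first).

3

Vowels present: e, e, a, a, u; each is a nucleus, giving 5 syllables.
V1 /e/ – V2 /e/: /tv/ — longest licit onset from the right is /v/, leaving /t/ as coda.
V2 /e/ – V3 /a/: /dsl/ — longest licit onset from the right is /sl/, leaving /d/ as coda.
V3 /a/ – V4 /a/: cluster /ltr/ — the longest permitted-onset suffix is /tr/; onset = /tr/, preceding coda = /l/.
V4 /a/ – V5 /u/: /vdj/ splits as /v/ + /dj/ (/dj/ is the longest suffix that is a licit onset).
So the parse is tlet.ved.slal.trav.djujd.
The second /l/ is in the onset of syllable 3 (/slal/).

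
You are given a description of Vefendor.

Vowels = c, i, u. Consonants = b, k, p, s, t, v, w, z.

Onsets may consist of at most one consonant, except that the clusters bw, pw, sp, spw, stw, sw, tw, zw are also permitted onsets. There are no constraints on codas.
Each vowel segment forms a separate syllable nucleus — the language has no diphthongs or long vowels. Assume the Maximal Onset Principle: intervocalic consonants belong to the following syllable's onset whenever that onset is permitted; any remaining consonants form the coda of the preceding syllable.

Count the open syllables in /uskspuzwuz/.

The vowels are u, u, u — 3 nuclei, so 3 syllables.
σ1/σ2 boundary: cluster /sksp/ — the longest permitted-onset suffix is /sp/; onset = /sp/, preceding coda = /sk/.
σ2/σ3 boundary: /zw/ is a licit onset in full, so it all attaches to the next syllable.
Syllabification: usk.spu.zwuz.
Classifying each syllable: /usk/ (closed), /spu/ (open), /zwuz/ (closed).
Open syllables: 1.

1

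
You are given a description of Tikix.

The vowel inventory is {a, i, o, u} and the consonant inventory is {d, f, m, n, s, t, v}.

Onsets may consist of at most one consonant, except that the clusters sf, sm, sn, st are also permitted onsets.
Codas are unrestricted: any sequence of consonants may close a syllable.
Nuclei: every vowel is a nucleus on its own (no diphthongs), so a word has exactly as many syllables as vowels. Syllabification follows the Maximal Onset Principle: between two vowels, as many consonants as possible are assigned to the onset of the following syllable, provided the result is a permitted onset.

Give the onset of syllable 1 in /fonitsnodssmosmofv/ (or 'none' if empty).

Vowels present: o, i, o, o, o; each is a nucleus, giving 5 syllables.
σ1/σ2 boundary: /n/ → onset of the next syllable (single consonants are always licit onsets).
σ2/σ3 boundary: /tsn/; trying suffixes from longest down, /sn/ is the first permitted one, so coda /t/ | onset /sn/.
σ3/σ4 boundary: cluster /dssm/ — the longest permitted-onset suffix is /sm/; onset = /sm/, preceding coda = /ds/.
σ4/σ5 boundary: /sm/ — entire cluster is a permitted onset → onset /sm/, coda ∅.
So the parse is fo.nit.snods.smo.smofv.
Syllable 1 is /fo/: onset /f/, nucleus /o/, coda ∅.

f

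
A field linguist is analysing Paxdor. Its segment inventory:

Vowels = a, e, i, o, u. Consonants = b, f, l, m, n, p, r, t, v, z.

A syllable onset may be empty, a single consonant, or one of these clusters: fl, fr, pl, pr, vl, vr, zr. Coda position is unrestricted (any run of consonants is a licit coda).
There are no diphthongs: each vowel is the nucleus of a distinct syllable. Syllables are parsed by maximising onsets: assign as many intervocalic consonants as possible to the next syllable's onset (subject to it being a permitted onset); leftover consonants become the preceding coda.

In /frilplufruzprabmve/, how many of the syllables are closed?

Vowels present: i, u, u, a, e; each is a nucleus, giving 5 syllables.
V1 /i/ – V2 /u/: /lpl/; trying suffixes from longest down, /pl/ is the first permitted one, so coda /l/ | onset /pl/.
V2 /u/ – V3 /u/: /fr/ — entire cluster is a permitted onset → onset /fr/, coda ∅.
V3 /u/ – V4 /a/: cluster /zpr/ — the longest permitted-onset suffix is /pr/; onset = /pr/, preceding coda = /z/.
V4 /a/ – V5 /e/: cluster /bmv/ — the longest permitted-onset suffix is /v/; onset = /v/, preceding coda = /bm/.
So the parse is fril.plu.fruz.prabm.ve.
Classifying each syllable: /fril/ (closed), /plu/ (open), /fruz/ (closed), /prabm/ (closed), /ve/ (open).
Closed syllables: 3.

3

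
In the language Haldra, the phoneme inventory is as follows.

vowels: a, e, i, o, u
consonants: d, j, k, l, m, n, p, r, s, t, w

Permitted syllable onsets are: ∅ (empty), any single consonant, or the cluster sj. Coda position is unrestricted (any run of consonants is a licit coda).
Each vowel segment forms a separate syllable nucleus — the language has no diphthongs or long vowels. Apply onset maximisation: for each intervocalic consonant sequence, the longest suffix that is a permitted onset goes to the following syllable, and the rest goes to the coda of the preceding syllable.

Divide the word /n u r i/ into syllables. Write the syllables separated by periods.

The vowels are u, i — 2 nuclei, so 2 syllables.
Between /u/ (V1) and /i/ (V2): just /r/ — single C goes to the following onset.

nu.ri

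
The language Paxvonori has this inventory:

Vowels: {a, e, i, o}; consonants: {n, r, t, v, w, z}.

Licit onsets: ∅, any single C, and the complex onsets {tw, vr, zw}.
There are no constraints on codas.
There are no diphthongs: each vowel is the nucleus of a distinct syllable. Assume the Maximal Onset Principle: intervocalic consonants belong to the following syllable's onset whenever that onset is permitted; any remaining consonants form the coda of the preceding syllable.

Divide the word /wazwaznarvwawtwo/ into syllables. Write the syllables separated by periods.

wa.zwaz.narv.waw.two

Nuclei (vowels): a, a, a, a, o → 5 syllables.
/a…a/ gap (V1→V2): /zw/ — entire cluster is a permitted onset → onset /zw/, coda ∅.
/a…a/ gap (V2→V3): /zn/; trying suffixes from longest down, /n/ is the first permitted one, so coda /z/ | onset /n/.
/a…a/ gap (V3→V4): cluster /rvw/ — the longest permitted-onset suffix is /w/; onset = /w/, preceding coda = /rv/.
/a…o/ gap (V4→V5): cluster /wtw/ — the longest permitted-onset suffix is /tw/; onset = /tw/, preceding coda = /w/.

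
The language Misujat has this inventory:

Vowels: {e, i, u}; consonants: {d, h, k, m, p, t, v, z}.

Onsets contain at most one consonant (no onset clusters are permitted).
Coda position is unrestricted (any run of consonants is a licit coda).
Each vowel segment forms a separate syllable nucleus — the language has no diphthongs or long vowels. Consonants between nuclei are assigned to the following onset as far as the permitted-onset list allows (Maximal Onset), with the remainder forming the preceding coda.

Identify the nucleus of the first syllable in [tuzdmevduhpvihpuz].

u

Vowels present: u, e, u, i, u; each is a nucleus, giving 5 syllables.
The first nucleus (vowel 1 from the left) is /u/.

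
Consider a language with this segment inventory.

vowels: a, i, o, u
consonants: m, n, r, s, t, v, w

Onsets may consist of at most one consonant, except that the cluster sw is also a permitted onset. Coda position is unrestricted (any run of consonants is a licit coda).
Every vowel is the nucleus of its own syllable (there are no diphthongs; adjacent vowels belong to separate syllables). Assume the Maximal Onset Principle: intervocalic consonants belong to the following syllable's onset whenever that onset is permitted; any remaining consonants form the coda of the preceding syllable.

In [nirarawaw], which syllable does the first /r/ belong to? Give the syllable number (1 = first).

Nuclei (vowels): i, a, a, a → 4 syllables.
V1 /i/ – V2 /a/: /r/ is a single consonant, so it becomes the next onset.
V2 /a/ – V3 /a/: /r/ is a single consonant, so it becomes the next onset.
V3 /a/ – V4 /a/: /w/ → onset of the next syllable (single consonants are always licit onsets).
Result: ni.ra.ra.waw.
The first /r/ is in the onset of syllable 2 (/ra/).

2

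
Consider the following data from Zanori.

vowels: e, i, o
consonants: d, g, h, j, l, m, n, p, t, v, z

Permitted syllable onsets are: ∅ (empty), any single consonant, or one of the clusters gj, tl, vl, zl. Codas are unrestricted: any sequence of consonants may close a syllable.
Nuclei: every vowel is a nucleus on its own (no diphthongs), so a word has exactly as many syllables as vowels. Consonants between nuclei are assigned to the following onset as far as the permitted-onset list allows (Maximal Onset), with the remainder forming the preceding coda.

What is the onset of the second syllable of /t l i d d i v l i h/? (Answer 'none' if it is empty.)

Vowels present: i, i, i; each is a nucleus, giving 3 syllables.
V1 /i/ – V2 /i/: /dd/ splits as /d/ + /d/ (/d/ is the longest suffix that is a licit onset).
V2 /i/ – V3 /i/: cluster /vl/ — /vl/ is itself a permitted onset, so the whole cluster goes right; preceding coda = ∅.
So the parse is tlid.di.vlih.
Syllable 2 is /di/: onset /d/, nucleus /i/, coda ∅.

d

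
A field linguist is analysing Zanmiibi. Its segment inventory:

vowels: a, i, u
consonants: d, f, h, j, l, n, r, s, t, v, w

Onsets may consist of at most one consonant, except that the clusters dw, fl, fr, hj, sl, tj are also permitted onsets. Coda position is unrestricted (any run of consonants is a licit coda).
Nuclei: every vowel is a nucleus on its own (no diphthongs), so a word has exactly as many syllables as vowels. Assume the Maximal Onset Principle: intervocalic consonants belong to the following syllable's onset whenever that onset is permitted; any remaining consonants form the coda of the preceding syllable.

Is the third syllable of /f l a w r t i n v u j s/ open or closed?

closed

Nuclei (vowels): a, i, u → 3 syllables.
/a…i/ gap (V1→V2): cluster /wrt/ — the longest permitted-onset suffix is /t/; onset = /t/, preceding coda = /wr/.
/i…u/ gap (V2→V3): /nv/; trying suffixes from longest down, /v/ is the first permitted one, so coda /n/ | onset /v/.
Syllabification: flawr.tin.vujs.
Syllable 3 is /vujs/ with coda /js/, so it is closed.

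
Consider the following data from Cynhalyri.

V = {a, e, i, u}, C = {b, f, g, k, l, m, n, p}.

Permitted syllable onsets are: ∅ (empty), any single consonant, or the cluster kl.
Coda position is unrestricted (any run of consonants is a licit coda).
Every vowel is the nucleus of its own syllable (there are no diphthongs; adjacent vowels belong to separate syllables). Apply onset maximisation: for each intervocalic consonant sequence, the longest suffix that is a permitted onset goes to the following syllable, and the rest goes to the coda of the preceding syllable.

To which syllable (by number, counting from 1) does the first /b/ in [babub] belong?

Nuclei (vowels): a, u → 2 syllables.
σ1/σ2 boundary: /b/ is a single consonant, so it becomes the next onset.
So the parse is ba.bub.
The first /b/ is in the onset of syllable 1 (/ba/).

1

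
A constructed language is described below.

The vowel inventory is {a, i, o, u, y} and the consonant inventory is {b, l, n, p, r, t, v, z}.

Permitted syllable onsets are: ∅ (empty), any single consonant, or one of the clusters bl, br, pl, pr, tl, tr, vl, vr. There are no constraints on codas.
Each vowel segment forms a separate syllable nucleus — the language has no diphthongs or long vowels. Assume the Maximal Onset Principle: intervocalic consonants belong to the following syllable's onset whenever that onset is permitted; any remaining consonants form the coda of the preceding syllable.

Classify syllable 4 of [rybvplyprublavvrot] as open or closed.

closed

The vowels are y, y, u, a, o — 5 nuclei, so 5 syllables.
V1 /y/ – V2 /y/: /bvpl/ splits as /bv/ + /pl/ (/pl/ is the longest suffix that is a licit onset).
V2 /y/ – V3 /u/: /pr/ is a licit onset in full, so it all attaches to the next syllable.
V3 /u/ – V4 /a/: cluster /bl/ — /bl/ is itself a permitted onset, so the whole cluster goes right; preceding coda = ∅.
V4 /a/ – V5 /o/: /vvr/ — longest licit onset from the right is /vr/, leaving /v/ as coda.
Putting it together: rybv.ply.pru.blav.vrot.
Syllable 4 is /blav/ with coda /v/, so it is closed.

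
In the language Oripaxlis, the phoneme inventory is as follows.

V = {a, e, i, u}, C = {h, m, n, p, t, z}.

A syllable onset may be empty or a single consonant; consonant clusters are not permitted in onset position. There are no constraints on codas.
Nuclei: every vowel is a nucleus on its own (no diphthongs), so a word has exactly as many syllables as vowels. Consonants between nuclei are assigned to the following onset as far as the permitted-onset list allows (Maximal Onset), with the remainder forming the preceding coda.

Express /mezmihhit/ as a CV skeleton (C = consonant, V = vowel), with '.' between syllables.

The vowels are e, i, i — 3 nuclei, so 3 syllables.
/e…i/ gap (V1→V2): /zm/; trying suffixes from longest down, /m/ is the first permitted one, so coda /z/ | onset /m/.
/i…i/ gap (V2→V3): cluster /hh/ — the longest permitted-onset suffix is /h/; onset = /h/, preceding coda = /h/.
Result: mez.mih.hit.
Mapping each syllable to C/V: /mez/ → CVC, /mih/ → CVC, /hit/ → CVC.

CVC.CVC.CVC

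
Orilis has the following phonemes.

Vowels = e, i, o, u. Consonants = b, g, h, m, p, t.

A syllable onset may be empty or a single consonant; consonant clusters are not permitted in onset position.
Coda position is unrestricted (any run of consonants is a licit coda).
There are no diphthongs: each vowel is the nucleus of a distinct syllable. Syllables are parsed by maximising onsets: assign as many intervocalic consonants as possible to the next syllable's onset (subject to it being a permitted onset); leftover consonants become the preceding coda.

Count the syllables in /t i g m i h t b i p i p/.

The vowels are i, i, i, i — 4 nuclei, so 4 syllables.

4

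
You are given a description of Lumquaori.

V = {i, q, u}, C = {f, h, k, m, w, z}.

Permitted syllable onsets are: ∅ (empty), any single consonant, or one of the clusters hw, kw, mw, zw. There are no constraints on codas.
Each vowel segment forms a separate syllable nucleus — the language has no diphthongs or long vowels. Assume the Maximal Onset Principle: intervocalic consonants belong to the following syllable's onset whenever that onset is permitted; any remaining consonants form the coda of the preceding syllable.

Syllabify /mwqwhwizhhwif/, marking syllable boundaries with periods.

Vowels present: q, i, i; each is a nucleus, giving 3 syllables.
/q…i/ gap (V1→V2): /whw/ — longest licit onset from the right is /hw/, leaving /w/ as coda.
/i…i/ gap (V2→V3): cluster /zhhw/ — the longest permitted-onset suffix is /hw/; onset = /hw/, preceding coda = /zh/.

mwqw.hwizh.hwif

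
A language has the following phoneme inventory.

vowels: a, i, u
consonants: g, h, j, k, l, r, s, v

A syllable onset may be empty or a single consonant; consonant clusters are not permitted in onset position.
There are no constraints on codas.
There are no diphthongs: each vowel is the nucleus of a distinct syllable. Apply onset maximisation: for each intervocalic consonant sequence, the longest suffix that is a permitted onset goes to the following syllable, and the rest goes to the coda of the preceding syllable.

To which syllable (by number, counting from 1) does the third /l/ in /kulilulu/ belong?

Vowels present: u, i, u, u; each is a nucleus, giving 4 syllables.
Between /u/ (V1) and /i/ (V2): /l/ → onset of the next syllable (single consonants are always licit onsets).
Between /i/ (V2) and /u/ (V3): /l/ is a single consonant, so it becomes the next onset.
Between /u/ (V3) and /u/ (V4): just /l/ — single C goes to the following onset.
Putting it together: ku.li.lu.lu.
The third /l/ is in the onset of syllable 4 (/lu/).

4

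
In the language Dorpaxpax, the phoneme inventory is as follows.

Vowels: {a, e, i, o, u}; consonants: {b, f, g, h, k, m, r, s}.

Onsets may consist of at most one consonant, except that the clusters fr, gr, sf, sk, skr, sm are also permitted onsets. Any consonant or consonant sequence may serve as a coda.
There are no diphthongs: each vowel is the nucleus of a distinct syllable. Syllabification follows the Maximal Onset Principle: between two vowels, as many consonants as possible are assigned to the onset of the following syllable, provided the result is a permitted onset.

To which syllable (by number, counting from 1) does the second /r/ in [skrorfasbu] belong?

Vowels present: o, a, u; each is a nucleus, giving 3 syllables.
σ1/σ2 boundary: cluster /rf/ — the longest permitted-onset suffix is /f/; onset = /f/, preceding coda = /r/.
σ2/σ3 boundary: cluster /sb/ — the longest permitted-onset suffix is /b/; onset = /b/, preceding coda = /s/.
Syllabification: skror.fas.bu.
The second /r/ is in the coda of syllable 1 (/skror/).

1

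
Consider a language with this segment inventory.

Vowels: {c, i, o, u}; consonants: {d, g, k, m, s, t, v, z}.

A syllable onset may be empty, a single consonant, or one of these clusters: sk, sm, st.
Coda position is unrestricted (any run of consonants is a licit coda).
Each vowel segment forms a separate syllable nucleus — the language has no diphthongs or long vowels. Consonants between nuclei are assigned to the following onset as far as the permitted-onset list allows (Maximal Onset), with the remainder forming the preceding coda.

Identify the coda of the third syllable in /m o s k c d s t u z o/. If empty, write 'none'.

none

The vowels are o, c, u, o — 4 nuclei, so 4 syllables.
Between /o/ (V1) and /c/ (V2): /sk/ — entire cluster is a permitted onset → onset /sk/, coda ∅.
Between /c/ (V2) and /u/ (V3): /dst/; trying suffixes from longest down, /st/ is the first permitted one, so coda /d/ | onset /st/.
Between /u/ (V3) and /o/ (V4): just /z/ — single C goes to the following onset.
Putting it together: mo.skcd.stu.zo.
Syllable 3 is /stu/: onset /st/, nucleus /u/, coda ∅.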